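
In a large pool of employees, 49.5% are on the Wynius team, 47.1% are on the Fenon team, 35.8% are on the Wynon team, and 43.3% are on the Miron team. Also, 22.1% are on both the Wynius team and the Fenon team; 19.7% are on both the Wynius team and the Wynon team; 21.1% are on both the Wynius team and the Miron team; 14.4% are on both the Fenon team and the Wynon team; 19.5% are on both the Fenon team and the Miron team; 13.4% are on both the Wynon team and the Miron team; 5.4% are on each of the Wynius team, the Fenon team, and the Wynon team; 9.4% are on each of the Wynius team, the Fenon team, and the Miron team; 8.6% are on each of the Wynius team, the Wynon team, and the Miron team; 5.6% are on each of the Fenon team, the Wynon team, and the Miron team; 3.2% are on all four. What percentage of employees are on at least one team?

P(union) = 49.5 + 47.1 + 35.8 + 43.3 − 22.1 − 19.7 − 21.1 − 14.4 − 19.5 − 13.4 + 5.4 + 9.4 + 8.6 + 5.6 − 3.2 = 91.3%

91.3%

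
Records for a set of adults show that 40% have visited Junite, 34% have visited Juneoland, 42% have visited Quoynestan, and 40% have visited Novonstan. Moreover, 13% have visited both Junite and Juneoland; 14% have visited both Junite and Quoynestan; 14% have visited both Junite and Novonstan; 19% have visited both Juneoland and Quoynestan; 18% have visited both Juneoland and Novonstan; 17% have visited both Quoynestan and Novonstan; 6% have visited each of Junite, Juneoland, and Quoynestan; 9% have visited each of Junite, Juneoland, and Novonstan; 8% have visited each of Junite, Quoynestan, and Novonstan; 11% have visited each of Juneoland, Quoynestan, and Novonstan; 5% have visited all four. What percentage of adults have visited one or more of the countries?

90%

P(union) = 40 + 34 + 42 + 40 − 13 − 14 − 14 − 19 − 18 − 17 + 6 + 9 + 8 + 11 − 5 = 90%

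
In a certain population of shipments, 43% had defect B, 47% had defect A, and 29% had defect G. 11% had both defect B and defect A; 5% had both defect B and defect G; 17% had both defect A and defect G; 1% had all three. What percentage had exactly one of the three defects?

Using the inclusion–exclusion count for exactly one event:
P(exactly one) = 43 + 47 + 29 − 2·11 − 2·5 − 2·17 + 3·1 = 56%

56%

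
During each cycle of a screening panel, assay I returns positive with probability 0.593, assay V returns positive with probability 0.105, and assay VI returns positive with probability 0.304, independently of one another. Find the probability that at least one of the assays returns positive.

P(none) = (1 − 0.593) × (1 − 0.105) × (1 − 0.304) = 0.407 × 0.895 × 0.696 = 0.25352844
P(at least one) = 1 − 0.25352844 = 0.74647156

0.74647156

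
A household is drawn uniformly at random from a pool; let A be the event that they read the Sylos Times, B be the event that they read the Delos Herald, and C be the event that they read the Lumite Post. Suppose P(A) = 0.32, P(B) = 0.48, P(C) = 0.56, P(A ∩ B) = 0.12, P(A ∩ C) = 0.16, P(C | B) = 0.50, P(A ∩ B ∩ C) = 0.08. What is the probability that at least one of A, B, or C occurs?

P(B ∩ C) = P(B)·P(C|B) = 0.48 × 0.50 = 0.24
Inclusion–exclusion gives
P(A ∪ B ∪ C) = 0.32 + 0.48 + 0.56 − 0.12 − 0.16 − 0.24 + 0.08 = 0.92

0.92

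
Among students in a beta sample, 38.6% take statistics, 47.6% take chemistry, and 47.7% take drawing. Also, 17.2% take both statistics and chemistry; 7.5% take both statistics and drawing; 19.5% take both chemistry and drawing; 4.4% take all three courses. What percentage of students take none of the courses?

By inclusion–exclusion:
P(union) = 38.6 + 47.6 + 47.7 − 17.2 − 7.5 − 19.5 + 4.4 = 94.1%
P(none) = 100% − 94.1% = 5.9%

5.9%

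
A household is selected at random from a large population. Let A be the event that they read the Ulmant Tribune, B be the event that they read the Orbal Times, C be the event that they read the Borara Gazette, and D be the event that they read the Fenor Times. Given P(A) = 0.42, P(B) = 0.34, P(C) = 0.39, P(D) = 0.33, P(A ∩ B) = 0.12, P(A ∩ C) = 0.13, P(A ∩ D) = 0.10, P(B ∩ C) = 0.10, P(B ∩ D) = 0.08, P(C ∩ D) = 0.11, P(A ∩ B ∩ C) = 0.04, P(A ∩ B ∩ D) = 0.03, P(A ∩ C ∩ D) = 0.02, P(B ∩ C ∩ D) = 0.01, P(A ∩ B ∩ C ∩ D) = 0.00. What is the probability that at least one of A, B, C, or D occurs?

0.94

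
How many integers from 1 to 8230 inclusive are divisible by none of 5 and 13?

6077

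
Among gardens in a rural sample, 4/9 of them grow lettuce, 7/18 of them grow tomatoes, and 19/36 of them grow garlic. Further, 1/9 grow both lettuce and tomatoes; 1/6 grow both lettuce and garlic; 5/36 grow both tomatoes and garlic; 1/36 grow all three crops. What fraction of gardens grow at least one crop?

35/36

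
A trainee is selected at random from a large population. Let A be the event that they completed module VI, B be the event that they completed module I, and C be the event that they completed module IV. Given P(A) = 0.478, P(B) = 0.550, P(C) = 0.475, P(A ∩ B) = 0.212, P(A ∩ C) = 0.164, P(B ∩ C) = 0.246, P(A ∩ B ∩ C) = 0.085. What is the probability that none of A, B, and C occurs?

P(A ∪ B ∪ C) = 0.478 + 0.550 + 0.475 − 0.212 − 0.164 − 0.246 + 0.085 = 0.966
P(none) = 1 − 0.966 = 0.034

0.034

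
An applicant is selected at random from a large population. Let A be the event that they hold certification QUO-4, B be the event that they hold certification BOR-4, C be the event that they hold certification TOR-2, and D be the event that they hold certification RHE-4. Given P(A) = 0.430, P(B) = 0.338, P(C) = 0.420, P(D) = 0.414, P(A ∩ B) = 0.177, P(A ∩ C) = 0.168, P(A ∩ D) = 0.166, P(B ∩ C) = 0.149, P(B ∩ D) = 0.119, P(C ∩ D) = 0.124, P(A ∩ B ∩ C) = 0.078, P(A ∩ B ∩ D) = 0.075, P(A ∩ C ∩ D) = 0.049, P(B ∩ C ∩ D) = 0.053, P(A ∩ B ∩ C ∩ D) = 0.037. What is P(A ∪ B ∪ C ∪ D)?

0.917

By inclusion–exclusion:
P(A ∪ B ∪ C ∪ D) = 0.430 + 0.338 + 0.420 + 0.414 − 0.177 − 0.168 − 0.166 − 0.149 − 0.119 − 0.124 + 0.078 + 0.075 + 0.049 + 0.053 − 0.037 = 0.917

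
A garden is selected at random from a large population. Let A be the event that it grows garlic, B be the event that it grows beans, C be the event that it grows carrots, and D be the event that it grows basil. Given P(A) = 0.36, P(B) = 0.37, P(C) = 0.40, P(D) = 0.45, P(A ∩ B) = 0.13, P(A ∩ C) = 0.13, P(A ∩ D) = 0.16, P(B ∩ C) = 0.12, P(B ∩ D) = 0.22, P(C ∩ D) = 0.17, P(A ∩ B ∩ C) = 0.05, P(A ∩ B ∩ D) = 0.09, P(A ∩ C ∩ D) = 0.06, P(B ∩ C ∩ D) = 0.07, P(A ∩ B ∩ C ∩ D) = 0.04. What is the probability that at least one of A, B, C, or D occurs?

0.88

Using inclusion–exclusion:
P(A ∪ B ∪ C ∪ D) = 0.36 + 0.37 + 0.40 + 0.45 − 0.13 − 0.13 − 0.16 − 0.12 − 0.22 − 0.17 + 0.05 + 0.09 + 0.06 + 0.07 − 0.04 = 0.88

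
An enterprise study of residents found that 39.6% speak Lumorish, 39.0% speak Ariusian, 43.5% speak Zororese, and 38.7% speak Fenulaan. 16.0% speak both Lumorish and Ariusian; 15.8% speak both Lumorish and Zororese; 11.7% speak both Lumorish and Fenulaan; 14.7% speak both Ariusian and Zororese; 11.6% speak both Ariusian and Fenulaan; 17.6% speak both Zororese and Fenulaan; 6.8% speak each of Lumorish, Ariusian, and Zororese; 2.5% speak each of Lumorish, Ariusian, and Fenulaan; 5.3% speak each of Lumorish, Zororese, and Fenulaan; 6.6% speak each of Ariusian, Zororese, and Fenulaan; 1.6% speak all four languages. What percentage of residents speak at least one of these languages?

93.0%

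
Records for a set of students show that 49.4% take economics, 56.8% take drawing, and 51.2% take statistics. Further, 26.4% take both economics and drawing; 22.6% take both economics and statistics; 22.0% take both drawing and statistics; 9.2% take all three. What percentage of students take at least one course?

Inclusion–exclusion gives
P(union) = 49.4 + 56.8 + 51.2 − 26.4 − 22.6 − 22.0 + 9.2 = 95.6%

95.6%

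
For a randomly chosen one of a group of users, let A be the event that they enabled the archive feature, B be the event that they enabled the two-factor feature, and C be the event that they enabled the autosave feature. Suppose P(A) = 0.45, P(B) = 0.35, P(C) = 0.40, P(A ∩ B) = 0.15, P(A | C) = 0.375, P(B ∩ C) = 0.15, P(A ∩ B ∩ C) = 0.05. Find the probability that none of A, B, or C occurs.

0.20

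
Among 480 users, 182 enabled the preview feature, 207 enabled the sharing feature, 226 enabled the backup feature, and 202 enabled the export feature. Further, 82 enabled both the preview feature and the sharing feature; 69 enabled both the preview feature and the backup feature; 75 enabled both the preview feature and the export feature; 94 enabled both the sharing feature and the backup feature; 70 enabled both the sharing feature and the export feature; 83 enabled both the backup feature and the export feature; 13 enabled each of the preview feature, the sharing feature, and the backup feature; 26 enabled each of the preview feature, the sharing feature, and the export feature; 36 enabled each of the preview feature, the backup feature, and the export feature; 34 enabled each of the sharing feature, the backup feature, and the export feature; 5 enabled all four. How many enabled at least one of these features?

Using inclusion–exclusion:
|union| = 182 + 207 + 226 + 202 − 82 − 69 − 75 − 94 − 70 − 83 + 13 + 26 + 36 + 34 − 5 = 448

448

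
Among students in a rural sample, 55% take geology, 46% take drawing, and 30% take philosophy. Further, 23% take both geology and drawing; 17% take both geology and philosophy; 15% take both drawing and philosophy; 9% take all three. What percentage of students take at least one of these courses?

Using inclusion–exclusion:
P(≥1) = 55 + 46 + 30 − 23 − 17 − 15 + 9 = 85%

85%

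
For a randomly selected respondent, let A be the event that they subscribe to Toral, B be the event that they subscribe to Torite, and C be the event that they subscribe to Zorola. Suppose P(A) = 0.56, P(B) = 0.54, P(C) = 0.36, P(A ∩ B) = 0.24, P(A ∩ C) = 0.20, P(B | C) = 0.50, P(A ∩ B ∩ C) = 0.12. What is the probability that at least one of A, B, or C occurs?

0.96

P(B ∩ C) = P(C)·P(B|C) = 0.36 × 0.50 = 0.18
Using inclusion–exclusion:
P(A ∪ B ∪ C) = 0.56 + 0.54 + 0.36 − 0.24 − 0.20 − 0.18 + 0.12 = 0.96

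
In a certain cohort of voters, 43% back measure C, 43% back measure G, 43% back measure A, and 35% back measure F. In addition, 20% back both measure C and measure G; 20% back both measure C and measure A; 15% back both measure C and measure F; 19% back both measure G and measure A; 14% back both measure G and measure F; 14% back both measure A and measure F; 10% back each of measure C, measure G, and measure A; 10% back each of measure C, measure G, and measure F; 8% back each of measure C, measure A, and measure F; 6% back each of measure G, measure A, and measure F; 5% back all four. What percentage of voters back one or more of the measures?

91%

Inclusion–exclusion gives
P(≥1) = 43 + 43 + 43 + 35 − 20 − 20 − 15 − 19 − 14 − 14 + 10 + 10 + 8 + 6 − 5 = 91%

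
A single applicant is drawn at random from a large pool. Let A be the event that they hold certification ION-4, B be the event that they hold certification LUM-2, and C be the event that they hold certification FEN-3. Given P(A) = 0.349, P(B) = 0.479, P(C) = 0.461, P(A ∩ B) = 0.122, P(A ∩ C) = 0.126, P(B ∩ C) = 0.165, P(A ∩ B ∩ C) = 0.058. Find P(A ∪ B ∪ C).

0.934

Apply inclusion-exclusion:
P(A ∪ B ∪ C) = 0.349 + 0.479 + 0.461 − 0.122 − 0.126 − 0.165 + 0.058 = 0.934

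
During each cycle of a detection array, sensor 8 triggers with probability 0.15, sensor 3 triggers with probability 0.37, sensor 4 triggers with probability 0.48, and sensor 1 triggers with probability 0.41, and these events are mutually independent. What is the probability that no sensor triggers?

P(none) = (1 − 0.15) × (1 − 0.37) × (1 − 0.48) × (1 − 0.41) = 0.85 × 0.63 × 0.52 × 0.59 = 0.1642914

0.1642914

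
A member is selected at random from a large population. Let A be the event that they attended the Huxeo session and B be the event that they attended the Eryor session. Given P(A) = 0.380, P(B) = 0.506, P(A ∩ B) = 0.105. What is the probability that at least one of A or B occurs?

0.781

Inclusion–exclusion gives
P(A ∪ B) = 0.380 + 0.506 − 0.105 = 0.781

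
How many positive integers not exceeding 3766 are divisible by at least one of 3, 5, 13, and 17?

2020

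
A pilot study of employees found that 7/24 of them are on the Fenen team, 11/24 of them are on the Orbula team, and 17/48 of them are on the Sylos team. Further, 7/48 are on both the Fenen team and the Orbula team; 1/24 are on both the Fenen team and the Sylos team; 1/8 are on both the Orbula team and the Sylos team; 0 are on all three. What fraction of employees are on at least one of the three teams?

19/24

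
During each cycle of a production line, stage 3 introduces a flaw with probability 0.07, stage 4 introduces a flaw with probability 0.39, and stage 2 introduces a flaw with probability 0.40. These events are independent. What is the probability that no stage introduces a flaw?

P(none) = (1 − 0.07) × (1 − 0.39) × (1 − 0.40) = 0.93 × 0.61 × 0.60 = 0.34038

0.34038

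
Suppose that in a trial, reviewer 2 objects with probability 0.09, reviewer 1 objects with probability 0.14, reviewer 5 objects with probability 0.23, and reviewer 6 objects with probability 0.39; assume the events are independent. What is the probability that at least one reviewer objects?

0.63241278

Since the events are independent, P(none) is the product of the individual non-occurrence probabilities.
P(none) = (1 − 0.09) × (1 − 0.14) × (1 − 0.23) × (1 − 0.39) = 0.91 × 0.86 × 0.77 × 0.61 = 0.36758722
P(at least one) = 1 − 0.36758722 = 0.63241278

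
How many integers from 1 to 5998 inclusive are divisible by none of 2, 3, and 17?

1882

Using inclusion–exclusion:
2999 + 1999 + 352 − 999 − 176 − 117 + 58 = 4116
5998 − 4116 = 1882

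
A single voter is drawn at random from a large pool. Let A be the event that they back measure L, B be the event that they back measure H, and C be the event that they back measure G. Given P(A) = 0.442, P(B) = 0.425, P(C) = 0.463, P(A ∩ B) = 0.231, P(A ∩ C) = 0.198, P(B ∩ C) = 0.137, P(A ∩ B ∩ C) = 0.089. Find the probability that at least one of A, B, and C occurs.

0.853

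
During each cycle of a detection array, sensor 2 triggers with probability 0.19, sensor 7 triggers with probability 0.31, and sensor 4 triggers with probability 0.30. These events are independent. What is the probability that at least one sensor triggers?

P(none) = (1 − 0.19) × (1 − 0.31) × (1 − 0.30) = 0.81 × 0.69 × 0.70 = 0.39123
P(at least one) = 1 − 0.39123 = 0.60877

0.60877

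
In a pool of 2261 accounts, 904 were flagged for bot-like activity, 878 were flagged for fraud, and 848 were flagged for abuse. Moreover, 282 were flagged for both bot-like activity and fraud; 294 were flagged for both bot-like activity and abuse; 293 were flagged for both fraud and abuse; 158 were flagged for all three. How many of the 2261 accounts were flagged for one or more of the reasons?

Using inclusion–exclusion:
|union| = 904 + 878 + 848 − 282 − 294 − 293 + 158 = 1919

1919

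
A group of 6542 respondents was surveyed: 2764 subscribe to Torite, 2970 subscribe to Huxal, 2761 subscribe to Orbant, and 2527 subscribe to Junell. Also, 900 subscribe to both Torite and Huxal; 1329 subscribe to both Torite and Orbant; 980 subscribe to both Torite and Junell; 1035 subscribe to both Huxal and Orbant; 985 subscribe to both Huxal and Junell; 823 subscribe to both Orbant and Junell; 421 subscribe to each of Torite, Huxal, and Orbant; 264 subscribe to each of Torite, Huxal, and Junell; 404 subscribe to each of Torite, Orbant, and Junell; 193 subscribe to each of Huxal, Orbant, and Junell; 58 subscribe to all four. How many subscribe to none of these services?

|at least one| = 2764 + 2970 + 2761 + 2527 − 900 − 1329 − 980 − 1035 − 985 − 823 + 421 + 264 + 404 + 193 − 58 = 6194
None: 6542 − 6194 = 348

348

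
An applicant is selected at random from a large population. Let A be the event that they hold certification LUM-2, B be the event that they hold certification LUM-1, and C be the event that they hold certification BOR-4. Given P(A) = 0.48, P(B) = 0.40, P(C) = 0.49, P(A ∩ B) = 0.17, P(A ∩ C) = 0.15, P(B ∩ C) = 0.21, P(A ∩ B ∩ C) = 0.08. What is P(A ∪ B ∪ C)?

0.92

By inclusion-exclusion,
P(A ∪ B ∪ C) = 0.48 + 0.40 + 0.49 − 0.17 − 0.15 − 0.21 + 0.08 = 0.92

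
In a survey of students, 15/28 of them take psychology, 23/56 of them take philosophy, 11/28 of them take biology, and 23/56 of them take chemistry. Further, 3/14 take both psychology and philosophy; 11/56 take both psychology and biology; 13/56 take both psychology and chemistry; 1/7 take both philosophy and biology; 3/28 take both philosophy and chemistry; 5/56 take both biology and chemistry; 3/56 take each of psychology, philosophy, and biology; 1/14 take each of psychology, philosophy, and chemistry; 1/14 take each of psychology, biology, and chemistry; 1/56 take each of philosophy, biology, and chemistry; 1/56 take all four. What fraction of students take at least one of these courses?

By inclusion-exclusion,
P(union) = 15/28 + 23/56 + 11/28 + 23/56 − 3/14 − 11/56 − 13/56 − 1/7 − 3/28 − 5/56 + 3/56 + 1/14 + 1/14 + 1/56 − 1/56 = 27/28

27/28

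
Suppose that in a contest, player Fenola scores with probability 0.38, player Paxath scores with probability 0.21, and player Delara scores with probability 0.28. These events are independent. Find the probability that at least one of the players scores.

0.647344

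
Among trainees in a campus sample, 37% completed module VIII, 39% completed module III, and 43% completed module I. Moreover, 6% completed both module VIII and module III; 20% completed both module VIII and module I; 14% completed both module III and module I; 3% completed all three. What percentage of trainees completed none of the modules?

Inclusion–exclusion gives
P(≥1) = 37 + 39 + 43 − 6 − 20 − 14 + 3 = 82%
P(none) = 100% − 82% = 18%

18%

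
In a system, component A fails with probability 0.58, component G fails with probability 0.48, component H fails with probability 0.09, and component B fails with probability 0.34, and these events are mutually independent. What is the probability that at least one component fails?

0.86882896

Since the events are independent, P(none) is the product of the individual non-occurrence probabilities.
P(none) = (1 − 0.58) × (1 − 0.48) × (1 − 0.09) × (1 − 0.34) = 0.42 × 0.52 × 0.91 × 0.66 = 0.13117104
P(at least one) = 1 − 0.13117104 = 0.86882896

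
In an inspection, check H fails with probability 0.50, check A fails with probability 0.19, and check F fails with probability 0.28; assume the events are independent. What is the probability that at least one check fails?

Since the events are independent, P(none) is the product of the individual non-occurrence probabilities.
P(none) = (1 − 0.50) × (1 − 0.19) × (1 − 0.28) = 0.50 × 0.81 × 0.72 = 0.2916
P(at least one) = 1 − 0.2916 = 0.7084

0.7084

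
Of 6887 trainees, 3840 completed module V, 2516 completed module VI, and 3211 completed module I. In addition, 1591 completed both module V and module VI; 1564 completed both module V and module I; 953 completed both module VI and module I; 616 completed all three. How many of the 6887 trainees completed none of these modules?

N(≥1) = 3840 + 2516 + 3211 − 1591 − 1564 − 953 + 616 = 6075
None: 6887 − 6075 = 812

812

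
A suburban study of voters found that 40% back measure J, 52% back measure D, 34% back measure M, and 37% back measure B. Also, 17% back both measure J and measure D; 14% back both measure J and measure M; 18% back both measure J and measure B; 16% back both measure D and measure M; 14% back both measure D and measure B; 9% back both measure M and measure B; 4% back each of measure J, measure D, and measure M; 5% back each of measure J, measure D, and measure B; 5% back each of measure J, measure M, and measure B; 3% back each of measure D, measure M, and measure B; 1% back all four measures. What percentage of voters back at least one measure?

91%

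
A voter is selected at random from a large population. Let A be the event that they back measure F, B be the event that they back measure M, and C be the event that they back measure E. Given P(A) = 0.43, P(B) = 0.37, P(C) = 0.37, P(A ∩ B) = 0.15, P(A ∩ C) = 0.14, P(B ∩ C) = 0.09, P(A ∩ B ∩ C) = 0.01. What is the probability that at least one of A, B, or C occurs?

By inclusion–exclusion:
P(A ∪ B ∪ C) = 0.43 + 0.37 + 0.37 − 0.15 − 0.14 − 0.09 + 0.01 = 0.80

0.80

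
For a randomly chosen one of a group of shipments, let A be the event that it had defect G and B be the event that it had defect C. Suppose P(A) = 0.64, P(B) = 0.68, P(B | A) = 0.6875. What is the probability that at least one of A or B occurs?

P(A ∩ B) = P(A)·P(B|A) = 0.64 × 0.6875 = 0.44
By inclusion-exclusion,
P(A ∪ B) = 0.64 + 0.68 − 0.44 = 0.88

0.88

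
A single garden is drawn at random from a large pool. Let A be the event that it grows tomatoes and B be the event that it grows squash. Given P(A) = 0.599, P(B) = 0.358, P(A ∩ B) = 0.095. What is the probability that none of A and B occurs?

0.138

P(A ∪ B) = 0.599 + 0.358 − 0.095 = 0.862
P(none) = 1 − 0.862 = 0.138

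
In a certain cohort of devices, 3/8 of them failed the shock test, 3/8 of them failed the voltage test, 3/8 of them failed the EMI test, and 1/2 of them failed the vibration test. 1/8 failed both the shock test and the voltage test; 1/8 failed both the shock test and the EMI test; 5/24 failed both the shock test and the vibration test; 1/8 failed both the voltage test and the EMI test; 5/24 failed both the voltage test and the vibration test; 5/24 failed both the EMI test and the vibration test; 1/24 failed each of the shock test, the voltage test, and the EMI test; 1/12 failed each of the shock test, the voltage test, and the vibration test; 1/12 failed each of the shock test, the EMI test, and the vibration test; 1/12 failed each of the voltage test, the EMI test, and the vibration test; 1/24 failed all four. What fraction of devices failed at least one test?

By inclusion-exclusion,
P(at least one) = 3/8 + 3/8 + 3/8 + 1/2 − 1/8 − 1/8 − 5/24 − 1/8 − 5/24 − 5/24 + 1/24 + 1/12 + 1/12 + 1/12 − 1/24 = 7/8

7/8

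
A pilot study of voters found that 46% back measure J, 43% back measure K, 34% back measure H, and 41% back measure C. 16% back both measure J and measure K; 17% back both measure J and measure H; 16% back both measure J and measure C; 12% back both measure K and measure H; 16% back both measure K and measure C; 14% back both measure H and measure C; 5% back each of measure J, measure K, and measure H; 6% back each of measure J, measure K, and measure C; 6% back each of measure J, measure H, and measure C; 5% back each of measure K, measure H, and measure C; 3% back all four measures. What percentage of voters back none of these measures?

8%

By inclusion-exclusion,
P(at least one) = 46 + 43 + 34 + 41 − 16 − 17 − 16 − 12 − 16 − 14 + 5 + 6 + 6 + 5 − 3 = 92%
P(none) = 100% − 92% = 8%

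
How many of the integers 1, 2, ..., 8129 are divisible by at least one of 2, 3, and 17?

5578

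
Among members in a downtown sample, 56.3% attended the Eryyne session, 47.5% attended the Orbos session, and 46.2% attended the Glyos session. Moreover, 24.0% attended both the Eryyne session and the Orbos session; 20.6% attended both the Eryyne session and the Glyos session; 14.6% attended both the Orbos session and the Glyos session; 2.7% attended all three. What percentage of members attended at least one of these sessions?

93.5%

Apply inclusion-exclusion:
P(at least one) = 56.3 + 47.5 + 46.2 − 24.0 − 20.6 − 14.6 + 2.7 = 93.5%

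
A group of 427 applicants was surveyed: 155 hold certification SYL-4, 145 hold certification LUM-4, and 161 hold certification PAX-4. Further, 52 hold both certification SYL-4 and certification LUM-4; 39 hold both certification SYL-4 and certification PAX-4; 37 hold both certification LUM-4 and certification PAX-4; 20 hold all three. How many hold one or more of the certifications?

353

Apply inclusion-exclusion:
N(≥1) = 155 + 145 + 161 − 52 − 39 − 37 + 20 = 353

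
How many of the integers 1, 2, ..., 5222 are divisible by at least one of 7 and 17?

1010

⌊5222/7⌋ + ⌊5222/17⌋ − ⌊5222/119⌋ = 746 + 307 − 43 = 1010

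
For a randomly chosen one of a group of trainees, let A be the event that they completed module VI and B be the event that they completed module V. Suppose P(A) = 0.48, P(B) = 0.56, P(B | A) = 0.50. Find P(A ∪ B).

0.80

P(A ∩ B) = P(A)·P(B|A) = 0.48 × 0.50 = 0.24
P(A ∪ B) = 0.48 + 0.56 − 0.24 = 0.80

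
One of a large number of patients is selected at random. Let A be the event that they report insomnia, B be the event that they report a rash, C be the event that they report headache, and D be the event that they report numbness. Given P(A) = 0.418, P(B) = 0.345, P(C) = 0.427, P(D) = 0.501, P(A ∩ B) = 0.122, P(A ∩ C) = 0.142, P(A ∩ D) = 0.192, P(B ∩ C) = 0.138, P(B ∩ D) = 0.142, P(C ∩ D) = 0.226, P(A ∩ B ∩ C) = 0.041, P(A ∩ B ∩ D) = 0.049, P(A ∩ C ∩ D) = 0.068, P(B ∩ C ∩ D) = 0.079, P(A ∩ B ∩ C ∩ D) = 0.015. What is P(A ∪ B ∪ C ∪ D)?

0.951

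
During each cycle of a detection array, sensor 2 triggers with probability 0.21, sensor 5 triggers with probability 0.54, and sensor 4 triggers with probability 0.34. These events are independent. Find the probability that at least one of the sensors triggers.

Since the events are independent, P(none) is the product of the individual non-occurrence probabilities.
P(none) = (1 − 0.21) × (1 − 0.54) × (1 − 0.34) = 0.79 × 0.46 × 0.66 = 0.239844
P(at least one) = 1 − 0.239844 = 0.760156

0.760156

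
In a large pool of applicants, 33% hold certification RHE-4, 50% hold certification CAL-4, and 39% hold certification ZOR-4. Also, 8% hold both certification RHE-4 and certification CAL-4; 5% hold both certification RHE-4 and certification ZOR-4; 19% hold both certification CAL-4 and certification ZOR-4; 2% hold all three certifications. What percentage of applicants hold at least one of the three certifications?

92%

P(≥1) = 33 + 50 + 39 − 8 − 5 − 19 + 2 = 92%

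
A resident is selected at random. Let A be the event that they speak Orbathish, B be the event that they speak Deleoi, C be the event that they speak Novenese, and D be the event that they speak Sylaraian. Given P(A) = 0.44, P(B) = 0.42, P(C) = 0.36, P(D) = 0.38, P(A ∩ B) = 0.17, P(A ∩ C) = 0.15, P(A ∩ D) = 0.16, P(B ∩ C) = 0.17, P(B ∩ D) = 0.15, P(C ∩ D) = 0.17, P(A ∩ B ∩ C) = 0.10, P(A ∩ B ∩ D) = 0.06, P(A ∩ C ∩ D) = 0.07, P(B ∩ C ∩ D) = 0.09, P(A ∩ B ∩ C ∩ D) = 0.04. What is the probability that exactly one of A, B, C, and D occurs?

0.46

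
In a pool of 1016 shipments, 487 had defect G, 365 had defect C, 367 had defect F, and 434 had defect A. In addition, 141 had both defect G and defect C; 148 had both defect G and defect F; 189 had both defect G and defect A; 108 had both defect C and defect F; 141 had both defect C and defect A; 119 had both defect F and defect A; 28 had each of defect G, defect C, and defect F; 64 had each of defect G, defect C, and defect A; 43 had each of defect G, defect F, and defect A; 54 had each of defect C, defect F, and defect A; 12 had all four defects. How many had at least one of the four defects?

Apply inclusion-exclusion:
|at least one| = 487 + 365 + 367 + 434 − 141 − 148 − 189 − 108 − 141 − 119 + 28 + 64 + 43 + 54 − 12 = 984

984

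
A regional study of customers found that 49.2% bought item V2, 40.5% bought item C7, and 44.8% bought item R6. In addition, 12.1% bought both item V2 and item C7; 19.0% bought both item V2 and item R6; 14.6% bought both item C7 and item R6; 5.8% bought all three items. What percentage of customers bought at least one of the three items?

94.6%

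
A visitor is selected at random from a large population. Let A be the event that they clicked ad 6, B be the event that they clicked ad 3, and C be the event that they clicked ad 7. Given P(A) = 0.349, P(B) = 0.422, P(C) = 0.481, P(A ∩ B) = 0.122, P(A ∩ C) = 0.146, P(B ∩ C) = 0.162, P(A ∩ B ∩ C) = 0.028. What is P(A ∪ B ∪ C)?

0.850

P(A ∪ B ∪ C) = 0.349 + 0.422 + 0.481 − 0.122 − 0.146 − 0.162 + 0.028 = 0.850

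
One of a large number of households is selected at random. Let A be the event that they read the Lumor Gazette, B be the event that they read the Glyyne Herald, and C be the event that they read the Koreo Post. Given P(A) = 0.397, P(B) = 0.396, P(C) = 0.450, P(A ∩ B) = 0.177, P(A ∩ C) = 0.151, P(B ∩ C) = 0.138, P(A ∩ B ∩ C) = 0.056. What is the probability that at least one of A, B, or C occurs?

0.833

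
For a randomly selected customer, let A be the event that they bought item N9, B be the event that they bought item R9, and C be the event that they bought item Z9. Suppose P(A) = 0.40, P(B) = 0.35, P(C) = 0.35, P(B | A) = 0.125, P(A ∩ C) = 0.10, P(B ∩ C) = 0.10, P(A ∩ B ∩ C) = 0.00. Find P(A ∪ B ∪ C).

0.85

P(A ∩ B) = P(A)·P(B|A) = 0.40 × 0.125 = 0.05
Apply inclusion-exclusion:
P(A ∪ B ∪ C) = 0.40 + 0.35 + 0.35 − 0.05 − 0.10 − 0.10 + 0.00 = 0.85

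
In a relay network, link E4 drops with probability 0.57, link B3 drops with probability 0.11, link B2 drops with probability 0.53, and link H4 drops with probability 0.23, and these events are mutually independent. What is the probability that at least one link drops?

Since the events are independent, P(none) is the product of the individual non-occurrence probabilities.
P(none) = (1 − 0.57) × (1 − 0.11) × (1 − 0.53) × (1 − 0.23) = 0.43 × 0.89 × 0.47 × 0.77 = 0.13849913
P(at least one) = 1 − 0.13849913 = 0.86150087

0.86150087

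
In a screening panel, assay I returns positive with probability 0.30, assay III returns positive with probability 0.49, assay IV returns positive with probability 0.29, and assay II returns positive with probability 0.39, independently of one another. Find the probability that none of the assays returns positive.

Independence gives P(none) = ∏(1 − pᵢ).
P(none) = (1 − 0.30) × (1 − 0.49) × (1 − 0.29) × (1 − 0.39) = 0.70 × 0.51 × 0.71 × 0.61 = 0.1546167

0.1546167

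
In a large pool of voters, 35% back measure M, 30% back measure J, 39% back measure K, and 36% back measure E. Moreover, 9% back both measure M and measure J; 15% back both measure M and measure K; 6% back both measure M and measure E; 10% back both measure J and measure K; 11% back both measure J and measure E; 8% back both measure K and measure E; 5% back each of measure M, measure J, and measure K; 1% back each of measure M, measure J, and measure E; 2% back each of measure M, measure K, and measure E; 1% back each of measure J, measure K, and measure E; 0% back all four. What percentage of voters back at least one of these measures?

P(at least one) = 35 + 30 + 39 + 36 − 9 − 15 − 6 − 10 − 11 − 8 + 5 + 1 + 2 + 1 − 0 = 90%

90%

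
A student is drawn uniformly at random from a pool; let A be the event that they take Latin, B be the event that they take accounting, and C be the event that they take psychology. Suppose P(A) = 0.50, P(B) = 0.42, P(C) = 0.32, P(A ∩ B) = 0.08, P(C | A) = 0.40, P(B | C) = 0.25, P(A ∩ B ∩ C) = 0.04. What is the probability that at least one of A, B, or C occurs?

0.92

P(A ∩ C) = P(A)·P(C|A) = 0.50 × 0.40 = 0.20
P(B ∩ C) = P(C)·P(B|C) = 0.32 × 0.25 = 0.08
Apply inclusion-exclusion:
P(A ∪ B ∪ C) = 0.50 + 0.42 + 0.32 − 0.08 − 0.20 − 0.08 + 0.04 = 0.92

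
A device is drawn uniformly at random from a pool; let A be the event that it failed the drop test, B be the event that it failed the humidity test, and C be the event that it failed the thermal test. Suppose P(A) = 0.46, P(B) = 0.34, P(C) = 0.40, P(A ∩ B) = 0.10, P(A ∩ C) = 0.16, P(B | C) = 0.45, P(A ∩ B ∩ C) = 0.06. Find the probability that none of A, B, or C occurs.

0.18

P(B ∩ C) = P(C)·P(B|C) = 0.40 × 0.45 = 0.18
P(A ∪ B ∪ C) = 0.46 + 0.34 + 0.40 − 0.10 − 0.16 − 0.18 + 0.06 = 0.82
P(none) = 1 − 0.82 = 0.18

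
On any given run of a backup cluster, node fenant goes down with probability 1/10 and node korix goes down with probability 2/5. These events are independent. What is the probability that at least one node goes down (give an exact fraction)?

P(none) = (1 − 1/10) × (1 − 2/5) = 9/10 × 3/5 = 27/50
P(at least one) = 1 − 27/50 = 23/50

23/50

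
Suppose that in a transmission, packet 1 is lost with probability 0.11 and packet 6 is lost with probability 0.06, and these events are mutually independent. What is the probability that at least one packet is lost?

0.1634

P(none) = (1 − 0.11) × (1 − 0.06) = 0.89 × 0.94 = 0.8366
P(at least one) = 1 − 0.8366 = 0.1634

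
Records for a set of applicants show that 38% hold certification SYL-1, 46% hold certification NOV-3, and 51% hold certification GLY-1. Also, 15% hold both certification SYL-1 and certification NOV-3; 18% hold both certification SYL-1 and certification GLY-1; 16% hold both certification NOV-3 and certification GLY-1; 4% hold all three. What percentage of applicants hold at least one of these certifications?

90%

P(≥1) = 38 + 46 + 51 − 15 − 18 − 16 + 4 = 90%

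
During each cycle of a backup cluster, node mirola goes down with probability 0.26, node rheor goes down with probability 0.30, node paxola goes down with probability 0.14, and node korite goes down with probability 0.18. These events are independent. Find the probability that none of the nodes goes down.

0.3652936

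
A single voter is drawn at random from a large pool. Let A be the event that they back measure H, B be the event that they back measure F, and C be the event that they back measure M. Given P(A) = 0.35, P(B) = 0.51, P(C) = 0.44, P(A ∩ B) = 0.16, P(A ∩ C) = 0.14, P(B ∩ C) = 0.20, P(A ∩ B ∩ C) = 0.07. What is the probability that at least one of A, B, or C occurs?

P(A ∪ B ∪ C) = 0.35 + 0.51 + 0.44 − 0.16 − 0.14 − 0.20 + 0.07 = 0.87

0.87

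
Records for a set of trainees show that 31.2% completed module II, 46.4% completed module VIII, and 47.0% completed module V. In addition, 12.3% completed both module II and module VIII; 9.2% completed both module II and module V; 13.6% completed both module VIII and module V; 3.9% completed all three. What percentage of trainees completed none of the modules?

6.6%

P(at least one) = 31.2 + 46.4 + 47.0 − 12.3 − 9.2 − 13.6 + 3.9 = 93.4%
P(none) = 100% − 93.4% = 6.6%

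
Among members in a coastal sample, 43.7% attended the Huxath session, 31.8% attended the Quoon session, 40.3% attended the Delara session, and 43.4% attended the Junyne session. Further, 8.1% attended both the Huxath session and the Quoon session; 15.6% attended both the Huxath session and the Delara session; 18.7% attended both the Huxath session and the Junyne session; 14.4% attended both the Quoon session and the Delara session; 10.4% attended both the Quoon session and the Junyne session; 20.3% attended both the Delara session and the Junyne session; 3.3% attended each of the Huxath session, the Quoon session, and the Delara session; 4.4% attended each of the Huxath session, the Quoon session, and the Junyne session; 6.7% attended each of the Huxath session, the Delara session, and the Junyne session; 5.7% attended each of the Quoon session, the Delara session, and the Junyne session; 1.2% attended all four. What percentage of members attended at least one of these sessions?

Inclusion–exclusion gives
P(union) = 43.7 + 31.8 + 40.3 + 43.4 − 8.1 − 15.6 − 18.7 − 14.4 − 10.4 − 20.3 + 3.3 + 4.4 + 6.7 + 5.7 − 1.2 = 90.6%

90.6%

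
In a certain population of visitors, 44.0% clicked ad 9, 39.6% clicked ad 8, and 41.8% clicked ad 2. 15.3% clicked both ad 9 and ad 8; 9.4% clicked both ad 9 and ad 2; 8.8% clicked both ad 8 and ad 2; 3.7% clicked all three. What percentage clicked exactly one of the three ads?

Using the inclusion–exclusion count for exactly one event:
P(exactly one) = 44.0 + 39.6 + 41.8 − 2·15.3 − 2·9.4 − 2·8.8 + 3·3.7 = 69.5%

69.5%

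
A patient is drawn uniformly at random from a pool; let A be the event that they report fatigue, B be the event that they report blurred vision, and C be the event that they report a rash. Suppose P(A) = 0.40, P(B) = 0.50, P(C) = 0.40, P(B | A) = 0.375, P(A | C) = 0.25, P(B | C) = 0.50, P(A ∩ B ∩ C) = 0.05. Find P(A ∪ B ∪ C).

P(A ∩ B) = P(A)·P(B|A) = 0.40 × 0.375 = 0.15
P(A ∩ C) = P(C)·P(A|C) = 0.40 × 0.25 = 0.10
P(B ∩ C) = P(C)·P(B|C) = 0.40 × 0.50 = 0.20
By inclusion-exclusion,
P(A ∪ B ∪ C) = 0.40 + 0.50 + 0.40 − 0.15 − 0.10 − 0.20 + 0.05 = 0.90

0.90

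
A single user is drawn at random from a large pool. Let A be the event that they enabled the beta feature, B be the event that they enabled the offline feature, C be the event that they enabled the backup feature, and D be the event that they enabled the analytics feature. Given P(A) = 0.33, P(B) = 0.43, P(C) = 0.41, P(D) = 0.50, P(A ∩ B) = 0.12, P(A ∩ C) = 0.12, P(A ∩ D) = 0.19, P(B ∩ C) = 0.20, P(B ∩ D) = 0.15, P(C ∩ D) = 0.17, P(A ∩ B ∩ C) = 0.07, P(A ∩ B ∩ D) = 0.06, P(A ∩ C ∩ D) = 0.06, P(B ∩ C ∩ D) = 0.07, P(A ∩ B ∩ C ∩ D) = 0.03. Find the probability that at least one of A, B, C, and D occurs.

0.95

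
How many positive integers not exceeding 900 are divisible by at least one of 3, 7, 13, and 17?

Using inclusion–exclusion:
300 + 128 + 69 + 52 − 42 − 23 − 17 − 9 − 7 − 4 + 3 + 2 + 1 + 0 − 0 = 453

453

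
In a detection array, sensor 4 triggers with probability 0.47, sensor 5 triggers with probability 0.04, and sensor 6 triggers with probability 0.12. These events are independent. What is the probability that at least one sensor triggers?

Since the events are independent, P(none) is the product of the individual non-occurrence probabilities.
P(none) = (1 − 0.47) × (1 − 0.04) × (1 − 0.12) = 0.53 × 0.96 × 0.88 = 0.447744
P(at least one) = 1 − 0.447744 = 0.552256

0.552256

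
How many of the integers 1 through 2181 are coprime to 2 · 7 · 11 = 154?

By inclusion-exclusion,
1090 + 311 + 198 − 155 − 99 − 28 + 14 = 1331
2181 − 1331 = 850

850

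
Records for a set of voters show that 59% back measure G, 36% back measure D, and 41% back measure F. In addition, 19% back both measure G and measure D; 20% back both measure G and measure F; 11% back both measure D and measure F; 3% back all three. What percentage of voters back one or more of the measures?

89%

By inclusion–exclusion:
P(at least one) = 59 + 36 + 41 − 19 − 20 − 11 + 3 = 89%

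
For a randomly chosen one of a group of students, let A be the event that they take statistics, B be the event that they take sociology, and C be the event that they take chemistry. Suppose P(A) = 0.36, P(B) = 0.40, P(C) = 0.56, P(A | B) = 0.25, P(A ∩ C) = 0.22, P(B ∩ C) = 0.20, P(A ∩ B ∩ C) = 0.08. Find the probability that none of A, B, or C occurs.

0.12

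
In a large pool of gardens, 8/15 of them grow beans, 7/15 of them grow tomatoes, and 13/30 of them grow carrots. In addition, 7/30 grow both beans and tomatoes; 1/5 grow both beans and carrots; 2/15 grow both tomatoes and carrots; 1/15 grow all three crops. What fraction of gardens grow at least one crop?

Using inclusion–exclusion:
P(at least one) = 8/15 + 7/15 + 13/30 − 7/30 − 1/5 − 2/15 + 1/15 = 14/15

14/15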